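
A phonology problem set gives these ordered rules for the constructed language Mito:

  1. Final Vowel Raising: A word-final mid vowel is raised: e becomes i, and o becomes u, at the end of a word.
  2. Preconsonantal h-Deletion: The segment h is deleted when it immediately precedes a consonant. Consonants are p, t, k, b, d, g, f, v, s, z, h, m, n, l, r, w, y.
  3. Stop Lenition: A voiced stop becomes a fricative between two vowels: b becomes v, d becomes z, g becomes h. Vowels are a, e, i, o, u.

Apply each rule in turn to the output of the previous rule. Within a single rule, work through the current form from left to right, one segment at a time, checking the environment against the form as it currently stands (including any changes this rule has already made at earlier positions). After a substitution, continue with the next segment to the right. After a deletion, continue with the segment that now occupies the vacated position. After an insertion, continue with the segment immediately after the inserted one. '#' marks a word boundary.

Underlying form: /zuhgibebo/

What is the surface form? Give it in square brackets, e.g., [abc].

[zuhivevu]

1 Final Vowel Raising: [zuhgibebo] → [zuhgibebu]
2 Preconsonantal h-Deletion: [zuhgibebu] → [zugibebu]
3 Stop Lenition: [zugibebu] → [zuhivevu]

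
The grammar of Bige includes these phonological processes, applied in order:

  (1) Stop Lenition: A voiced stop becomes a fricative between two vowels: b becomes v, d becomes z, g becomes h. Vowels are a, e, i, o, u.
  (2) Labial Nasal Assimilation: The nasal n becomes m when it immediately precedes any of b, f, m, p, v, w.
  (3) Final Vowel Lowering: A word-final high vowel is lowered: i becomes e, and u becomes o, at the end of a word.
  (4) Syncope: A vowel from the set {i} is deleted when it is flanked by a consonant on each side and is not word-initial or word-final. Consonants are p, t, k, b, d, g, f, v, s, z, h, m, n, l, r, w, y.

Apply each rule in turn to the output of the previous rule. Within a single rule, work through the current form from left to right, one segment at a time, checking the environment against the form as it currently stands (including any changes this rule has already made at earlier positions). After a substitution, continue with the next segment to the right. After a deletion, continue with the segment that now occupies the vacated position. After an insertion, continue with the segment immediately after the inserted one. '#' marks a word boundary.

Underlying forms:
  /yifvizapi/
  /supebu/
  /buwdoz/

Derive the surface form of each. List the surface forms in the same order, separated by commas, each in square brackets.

/yifvizapi/:
  (1) Stop Lenition: no change — [yifvizapi]
  (2) Labial Nasal Assimilation: no change — [yifvizapi]
  (3) Final Vowel Lowering: [yifvizapi] → [yifvizape]
  (4) Syncope: [yifvizape] → [yfvzape]
/supebu/:
  (1) Stop Lenition: [supebu] → [supevu]
  (2) Labial Nasal Assimilation: no change — [supevu]
  (3) Final Vowel Lowering: [supevu] → [supevo]
  (4) Syncope: no change — [supevo]
/buwdoz/:
  (1) Stop Lenition: no change — [buwdoz]
  (2) Labial Nasal Assimilation: no change — [buwdoz]
  (3) Final Vowel Lowering: no change — [buwdoz]
  (4) Syncope: no change — [buwdoz]

[yfvzape], [supevo], [buwdoz]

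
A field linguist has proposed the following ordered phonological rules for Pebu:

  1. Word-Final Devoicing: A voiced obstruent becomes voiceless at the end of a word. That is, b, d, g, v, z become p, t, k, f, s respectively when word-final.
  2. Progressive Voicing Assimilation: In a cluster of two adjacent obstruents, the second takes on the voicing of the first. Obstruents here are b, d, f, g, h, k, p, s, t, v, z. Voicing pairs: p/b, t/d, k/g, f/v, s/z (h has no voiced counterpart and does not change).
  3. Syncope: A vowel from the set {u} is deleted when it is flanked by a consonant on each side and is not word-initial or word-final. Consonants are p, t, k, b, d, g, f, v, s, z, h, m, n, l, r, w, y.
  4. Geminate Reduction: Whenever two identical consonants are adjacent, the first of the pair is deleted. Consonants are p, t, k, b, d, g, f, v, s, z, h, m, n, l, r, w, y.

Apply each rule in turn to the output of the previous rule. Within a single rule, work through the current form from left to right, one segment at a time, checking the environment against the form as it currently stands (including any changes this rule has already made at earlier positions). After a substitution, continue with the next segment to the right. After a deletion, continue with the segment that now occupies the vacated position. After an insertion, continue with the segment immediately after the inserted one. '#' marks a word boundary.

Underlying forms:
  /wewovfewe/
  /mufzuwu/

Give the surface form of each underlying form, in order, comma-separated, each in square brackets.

[wewovewe], [mfswu]

/wewovfewe/:
  1 Word-Final Devoicing: no change — [wewovfewe]
  2 Progressive Voicing Assimilation: [wewovfewe] → [wewovvewe]
  3 Syncope: no change — [wewovvewe]
  4 Geminate Reduction: [wewovvewe] → [wewovewe]
/mufzuwu/:
  1 Word-Final Devoicing: no change — [mufzuwu]
  2 Progressive Voicing Assimilation: [mufzuwu] → [mufsuwu]
  3 Syncope: [mufsuwu] → [mfswu]
  4 Geminate Reduction: no change — [mfswu]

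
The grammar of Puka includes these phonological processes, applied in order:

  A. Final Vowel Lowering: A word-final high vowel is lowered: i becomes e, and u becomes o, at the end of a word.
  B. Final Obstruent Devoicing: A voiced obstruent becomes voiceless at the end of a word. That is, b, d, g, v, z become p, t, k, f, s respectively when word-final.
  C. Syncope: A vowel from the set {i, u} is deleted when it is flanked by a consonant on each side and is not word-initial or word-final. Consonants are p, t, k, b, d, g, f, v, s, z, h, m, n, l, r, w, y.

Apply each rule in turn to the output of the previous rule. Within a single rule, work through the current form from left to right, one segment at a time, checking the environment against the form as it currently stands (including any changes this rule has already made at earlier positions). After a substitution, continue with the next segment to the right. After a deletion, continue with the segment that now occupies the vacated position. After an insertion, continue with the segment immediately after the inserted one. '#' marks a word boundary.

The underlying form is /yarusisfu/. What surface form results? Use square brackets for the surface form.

A Final Vowel Lowering: [yarusisfu] → [yarusisfo]
B Final Obstruent Devoicing: no change — [yarusisfo]
C Syncope: [yarusisfo] → [yarssfo]

[yarssfo]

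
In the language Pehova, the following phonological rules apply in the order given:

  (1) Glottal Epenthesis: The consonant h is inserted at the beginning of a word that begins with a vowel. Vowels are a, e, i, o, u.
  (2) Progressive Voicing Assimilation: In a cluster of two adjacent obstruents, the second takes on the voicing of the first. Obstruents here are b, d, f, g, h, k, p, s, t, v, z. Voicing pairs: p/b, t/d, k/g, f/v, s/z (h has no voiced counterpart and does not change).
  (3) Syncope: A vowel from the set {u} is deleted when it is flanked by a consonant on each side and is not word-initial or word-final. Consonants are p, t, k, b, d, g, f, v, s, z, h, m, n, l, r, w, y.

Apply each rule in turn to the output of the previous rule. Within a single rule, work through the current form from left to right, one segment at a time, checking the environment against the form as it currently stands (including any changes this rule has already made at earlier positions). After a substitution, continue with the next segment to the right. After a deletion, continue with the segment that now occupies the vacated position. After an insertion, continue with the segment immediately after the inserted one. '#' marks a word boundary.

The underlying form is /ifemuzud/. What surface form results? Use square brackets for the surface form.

[hifemzd]

(1) Glottal Epenthesis: [ifemuzud] → [hifemuzud]
(2) Progressive Voicing Assimilation: no change — [hifemuzud]
(3) Syncope: [hifemuzud] → [hifemzd]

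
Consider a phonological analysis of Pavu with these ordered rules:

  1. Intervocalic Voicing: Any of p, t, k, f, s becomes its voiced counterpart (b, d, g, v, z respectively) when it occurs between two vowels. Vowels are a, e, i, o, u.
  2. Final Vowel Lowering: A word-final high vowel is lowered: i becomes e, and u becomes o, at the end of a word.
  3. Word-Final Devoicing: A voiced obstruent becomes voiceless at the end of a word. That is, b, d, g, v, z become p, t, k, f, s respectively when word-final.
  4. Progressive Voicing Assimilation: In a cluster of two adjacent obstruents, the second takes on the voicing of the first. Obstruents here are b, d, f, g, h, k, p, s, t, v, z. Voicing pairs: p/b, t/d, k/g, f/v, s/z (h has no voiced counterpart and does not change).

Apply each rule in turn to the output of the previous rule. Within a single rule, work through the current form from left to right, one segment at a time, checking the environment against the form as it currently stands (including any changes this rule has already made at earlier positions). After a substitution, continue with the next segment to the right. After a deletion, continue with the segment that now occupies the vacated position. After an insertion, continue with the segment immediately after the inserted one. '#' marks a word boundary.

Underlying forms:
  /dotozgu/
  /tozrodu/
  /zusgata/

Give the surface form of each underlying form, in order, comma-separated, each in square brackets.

/dotozgu/:
  1 Intervocalic Voicing: [dotozgu] → [dodozgu]
  2 Final Vowel Lowering: [dodozgu] → [dodozgo]
  3 Word-Final Devoicing: no change — [dodozgo]
  4 Progressive Voicing Assimilation: no change — [dodozgo]
/tozrodu/:
  1 Intervocalic Voicing: no change — [tozrodu]
  2 Final Vowel Lowering: [tozrodu] → [tozrodo]
  3 Word-Final Devoicing: no change — [tozrodo]
  4 Progressive Voicing Assimilation: no change — [tozrodo]
/zusgata/:
  1 Intervocalic Voicing: [zusgata] → [zusgada]
  2 Final Vowel Lowering: no change — [zusgada]
  3 Word-Final Devoicing: no change — [zusgada]
  4 Progressive Voicing Assimilation: [zusgada] → [zuskada]

[dodozgo], [tozrodo], [zuskada]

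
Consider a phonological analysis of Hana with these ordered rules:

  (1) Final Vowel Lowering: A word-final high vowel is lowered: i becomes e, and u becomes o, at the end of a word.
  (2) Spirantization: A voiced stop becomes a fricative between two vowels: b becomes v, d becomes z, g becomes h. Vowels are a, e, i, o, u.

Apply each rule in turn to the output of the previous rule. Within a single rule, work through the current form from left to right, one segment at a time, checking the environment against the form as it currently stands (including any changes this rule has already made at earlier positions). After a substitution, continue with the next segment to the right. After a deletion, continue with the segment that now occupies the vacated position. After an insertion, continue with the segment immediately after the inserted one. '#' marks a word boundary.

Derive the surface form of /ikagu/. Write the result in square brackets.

[ikaho]

(1) Final Vowel Lowering: [ikagu] → [ikago]
(2) Spirantization: [ikago] → [ikaho]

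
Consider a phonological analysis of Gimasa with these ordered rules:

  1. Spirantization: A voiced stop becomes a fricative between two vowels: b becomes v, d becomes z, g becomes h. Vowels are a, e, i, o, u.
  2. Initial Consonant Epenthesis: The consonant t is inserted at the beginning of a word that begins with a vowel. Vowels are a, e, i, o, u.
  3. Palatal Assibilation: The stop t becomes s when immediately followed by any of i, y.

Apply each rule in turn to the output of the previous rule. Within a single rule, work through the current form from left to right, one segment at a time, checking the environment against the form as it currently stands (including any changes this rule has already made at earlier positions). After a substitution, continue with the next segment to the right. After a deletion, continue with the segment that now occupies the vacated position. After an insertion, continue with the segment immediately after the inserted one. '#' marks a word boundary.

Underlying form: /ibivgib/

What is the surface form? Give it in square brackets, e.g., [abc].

1 Spirantization: [ibivgib] → [ivivgib]
2 Initial Consonant Epenthesis: [ivivgib] → [tivivgib]
3 Palatal Assibilation: [tivivgib] → [sivivgib]

[sivivgib]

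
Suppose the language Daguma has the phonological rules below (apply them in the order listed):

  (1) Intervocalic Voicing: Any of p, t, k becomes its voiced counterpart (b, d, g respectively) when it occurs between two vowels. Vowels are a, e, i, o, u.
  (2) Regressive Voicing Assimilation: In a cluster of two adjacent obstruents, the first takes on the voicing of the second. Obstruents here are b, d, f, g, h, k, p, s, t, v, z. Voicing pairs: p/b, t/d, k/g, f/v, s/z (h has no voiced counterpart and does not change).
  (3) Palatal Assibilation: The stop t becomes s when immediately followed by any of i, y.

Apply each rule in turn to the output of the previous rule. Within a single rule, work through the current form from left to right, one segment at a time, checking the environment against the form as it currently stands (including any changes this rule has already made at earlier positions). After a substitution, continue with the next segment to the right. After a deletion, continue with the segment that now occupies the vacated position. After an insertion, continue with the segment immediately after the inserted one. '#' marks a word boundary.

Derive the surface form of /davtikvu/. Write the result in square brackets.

(1) Intervocalic Voicing: no change — [davtikvu]
(2) Regressive Voicing Assimilation: [davtikvu] → [daftigvu]
(3) Palatal Assibilation: [daftigvu] → [dafsigvu]

[dafsigvu]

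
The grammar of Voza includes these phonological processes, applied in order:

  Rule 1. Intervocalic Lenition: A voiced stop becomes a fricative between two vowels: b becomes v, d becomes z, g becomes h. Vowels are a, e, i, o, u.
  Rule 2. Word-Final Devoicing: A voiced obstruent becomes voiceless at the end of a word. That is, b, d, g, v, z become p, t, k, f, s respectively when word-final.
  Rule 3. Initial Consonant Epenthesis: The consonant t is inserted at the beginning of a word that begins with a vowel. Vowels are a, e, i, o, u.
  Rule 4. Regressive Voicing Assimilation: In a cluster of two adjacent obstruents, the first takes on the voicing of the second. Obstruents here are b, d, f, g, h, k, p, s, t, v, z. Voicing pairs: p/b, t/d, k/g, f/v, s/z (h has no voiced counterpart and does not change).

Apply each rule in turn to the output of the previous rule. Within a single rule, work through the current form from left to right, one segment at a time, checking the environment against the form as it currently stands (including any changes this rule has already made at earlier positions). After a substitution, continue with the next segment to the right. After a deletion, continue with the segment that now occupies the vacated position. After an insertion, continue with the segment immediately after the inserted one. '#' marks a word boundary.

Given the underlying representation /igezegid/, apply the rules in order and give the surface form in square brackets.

Rule 1 Intervocalic Lenition: [igezegid] → [ihezehid]
Rule 2 Word-Final Devoicing: [ihezehid] → [ihezehit]
Rule 3 Initial Consonant Epenthesis: [ihezehit] → [tihezehit]
Rule 4 Regressive Voicing Assimilation: no change — [tihezehit]

[tihezehit]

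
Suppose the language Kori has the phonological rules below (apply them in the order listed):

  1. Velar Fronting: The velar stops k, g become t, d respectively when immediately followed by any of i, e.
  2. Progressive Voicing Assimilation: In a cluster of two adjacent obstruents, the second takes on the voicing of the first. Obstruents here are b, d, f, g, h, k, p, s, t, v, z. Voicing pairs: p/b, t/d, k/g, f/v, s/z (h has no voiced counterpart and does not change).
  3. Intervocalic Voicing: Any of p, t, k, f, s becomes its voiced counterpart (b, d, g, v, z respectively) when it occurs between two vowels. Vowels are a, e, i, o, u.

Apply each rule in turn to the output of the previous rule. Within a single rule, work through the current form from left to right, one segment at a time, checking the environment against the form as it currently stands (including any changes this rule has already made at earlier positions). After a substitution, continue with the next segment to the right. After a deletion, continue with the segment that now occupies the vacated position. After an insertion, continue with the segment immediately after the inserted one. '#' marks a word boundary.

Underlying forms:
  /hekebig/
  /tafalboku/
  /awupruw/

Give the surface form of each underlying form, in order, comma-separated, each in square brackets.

/hekebig/:
  1 Velar Fronting: [hekebig] → [hetebig]
  2 Progressive Voicing Assimilation: no change — [hetebig]
  3 Intervocalic Voicing: [hetebig] → [hedebig]
/tafalboku/:
  1 Velar Fronting: no change — [tafalboku]
  2 Progressive Voicing Assimilation: no change — [tafalboku]
  3 Intervocalic Voicing: [tafalboku] → [tavalbogu]
/awupruw/:
  1 Velar Fronting: no change — [awupruw]
  2 Progressive Voicing Assimilation: no change — [awupruw]
  3 Intervocalic Voicing: no change — [awupruw]

[hedebig], [tavalbogu], [awupruw]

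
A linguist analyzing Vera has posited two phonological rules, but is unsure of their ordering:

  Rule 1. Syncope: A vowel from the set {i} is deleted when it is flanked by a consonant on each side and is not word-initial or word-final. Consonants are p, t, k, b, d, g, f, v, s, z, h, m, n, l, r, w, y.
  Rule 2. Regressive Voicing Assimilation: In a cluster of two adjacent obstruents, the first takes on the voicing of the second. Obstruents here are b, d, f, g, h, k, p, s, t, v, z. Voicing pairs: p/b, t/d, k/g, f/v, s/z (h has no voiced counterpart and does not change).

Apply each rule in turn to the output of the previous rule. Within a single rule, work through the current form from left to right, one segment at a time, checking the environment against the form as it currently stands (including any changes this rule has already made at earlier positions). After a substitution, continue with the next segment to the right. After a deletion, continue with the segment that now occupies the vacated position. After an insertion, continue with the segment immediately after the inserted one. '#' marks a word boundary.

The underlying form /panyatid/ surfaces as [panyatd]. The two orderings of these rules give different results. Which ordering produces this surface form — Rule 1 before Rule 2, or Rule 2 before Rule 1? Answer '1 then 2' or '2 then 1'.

Order 1 then 2:
  1 Syncope: [panyatid] → [panyatd]
  2 Regressive Voicing Assimilation: [panyatd] → [panyadd]
  result: [panyadd]
Order 2 then 1:
  2 Regressive Voicing Assimilation: no change — [panyatid]
  1 Syncope: [panyatid] → [panyatd]
  result: [panyatd]

2 then 1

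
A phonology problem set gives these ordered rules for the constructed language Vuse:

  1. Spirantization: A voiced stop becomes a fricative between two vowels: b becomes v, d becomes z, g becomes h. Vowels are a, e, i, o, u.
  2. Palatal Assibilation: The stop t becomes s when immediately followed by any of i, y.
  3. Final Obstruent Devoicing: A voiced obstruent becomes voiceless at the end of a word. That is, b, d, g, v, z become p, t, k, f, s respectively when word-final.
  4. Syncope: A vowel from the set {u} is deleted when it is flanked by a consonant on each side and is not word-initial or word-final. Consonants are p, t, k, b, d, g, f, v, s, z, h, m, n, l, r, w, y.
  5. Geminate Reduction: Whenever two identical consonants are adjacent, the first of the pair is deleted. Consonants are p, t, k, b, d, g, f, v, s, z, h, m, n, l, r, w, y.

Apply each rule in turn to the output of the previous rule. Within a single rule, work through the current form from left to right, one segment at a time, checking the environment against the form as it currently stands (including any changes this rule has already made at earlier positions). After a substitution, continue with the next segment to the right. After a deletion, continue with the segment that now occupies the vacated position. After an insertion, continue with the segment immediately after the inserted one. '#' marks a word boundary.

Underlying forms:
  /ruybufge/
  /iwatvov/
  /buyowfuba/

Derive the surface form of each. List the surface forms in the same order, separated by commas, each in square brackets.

/ruybufge/:
  1 Spirantization: no change — [ruybufge]
  2 Palatal Assibilation: no change — [ruybufge]
  3 Final Obstruent Devoicing: no change — [ruybufge]
  4 Syncope: [ruybufge] → [rybfge]
  5 Geminate Reduction: no change — [rybfge]
/iwatvov/:
  1 Spirantization: no change — [iwatvov]
  2 Palatal Assibilation: no change — [iwatvov]
  3 Final Obstruent Devoicing: [iwatvov] → [iwatvof]
  4 Syncope: no change — [iwatvof]
  5 Geminate Reduction: no change — [iwatvof]
/buyowfuba/:
  1 Spirantization: [buyowfuba] → [buyowfuva]
  2 Palatal Assibilation: no change — [buyowfuva]
  3 Final Obstruent Devoicing: no change — [buyowfuva]
  4 Syncope: [buyowfuva] → [byowfva]
  5 Geminate Reduction: no change — [byowfva]

[rybfge], [iwatvof], [byowfva]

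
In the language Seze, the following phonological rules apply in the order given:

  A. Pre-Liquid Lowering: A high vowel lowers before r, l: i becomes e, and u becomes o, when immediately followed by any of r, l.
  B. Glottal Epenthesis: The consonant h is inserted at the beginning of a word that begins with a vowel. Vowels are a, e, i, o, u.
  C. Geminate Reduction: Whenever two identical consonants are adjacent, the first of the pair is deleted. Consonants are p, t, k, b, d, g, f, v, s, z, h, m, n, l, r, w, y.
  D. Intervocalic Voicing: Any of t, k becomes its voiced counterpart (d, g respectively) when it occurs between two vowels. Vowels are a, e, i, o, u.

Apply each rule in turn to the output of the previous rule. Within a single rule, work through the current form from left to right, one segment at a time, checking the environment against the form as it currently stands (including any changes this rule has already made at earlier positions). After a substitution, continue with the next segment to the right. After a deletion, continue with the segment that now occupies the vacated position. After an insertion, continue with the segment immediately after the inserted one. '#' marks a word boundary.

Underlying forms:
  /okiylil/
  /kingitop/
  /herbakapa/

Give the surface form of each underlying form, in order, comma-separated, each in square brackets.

/okiylil/:
  A Pre-Liquid Lowering: [okiylil] → [okiylel]
  B Glottal Epenthesis: [okiylel] → [hokiylel]
  C Geminate Reduction: no change — [hokiylel]
  D Intervocalic Voicing: [hokiylel] → [hogiylel]
/kingitop/:
  A Pre-Liquid Lowering: no change — [kingitop]
  B Glottal Epenthesis: no change — [kingitop]
  C Geminate Reduction: no change — [kingitop]
  D Intervocalic Voicing: [kingitop] → [kingidop]
/herbakapa/:
  A Pre-Liquid Lowering: no change — [herbakapa]
  B Glottal Epenthesis: no change — [herbakapa]
  C Geminate Reduction: no change — [herbakapa]
  D Intervocalic Voicing: [herbakapa] → [herbagapa]

[hogiylel], [kingidop], [herbagapa]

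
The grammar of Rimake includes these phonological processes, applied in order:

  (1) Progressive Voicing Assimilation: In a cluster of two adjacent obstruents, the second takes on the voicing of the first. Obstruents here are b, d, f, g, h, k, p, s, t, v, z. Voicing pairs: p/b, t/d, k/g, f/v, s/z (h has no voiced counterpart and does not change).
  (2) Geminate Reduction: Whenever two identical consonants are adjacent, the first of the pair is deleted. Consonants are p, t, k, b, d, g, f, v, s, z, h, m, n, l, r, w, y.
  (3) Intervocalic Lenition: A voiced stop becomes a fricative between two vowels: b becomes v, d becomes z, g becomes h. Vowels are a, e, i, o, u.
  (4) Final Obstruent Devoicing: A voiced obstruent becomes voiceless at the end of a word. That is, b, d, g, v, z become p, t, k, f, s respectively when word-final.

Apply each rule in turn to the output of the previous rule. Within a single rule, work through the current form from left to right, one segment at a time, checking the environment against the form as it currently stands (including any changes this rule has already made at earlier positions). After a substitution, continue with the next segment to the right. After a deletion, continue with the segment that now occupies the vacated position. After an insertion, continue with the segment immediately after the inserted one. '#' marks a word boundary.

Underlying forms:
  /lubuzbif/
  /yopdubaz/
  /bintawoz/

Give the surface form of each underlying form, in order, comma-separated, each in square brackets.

/lubuzbif/:
  (1) Progressive Voicing Assimilation: no change — [lubuzbif]
  (2) Geminate Reduction: no change — [lubuzbif]
  (3) Intervocalic Lenition: [lubuzbif] → [luvuzbif]
  (4) Final Obstruent Devoicing: no change — [luvuzbif]
/yopdubaz/:
  (1) Progressive Voicing Assimilation: [yopdubaz] → [yoptubaz]
  (2) Geminate Reduction: no change — [yoptubaz]
  (3) Intervocalic Lenition: [yoptubaz] → [yoptuvaz]
  (4) Final Obstruent Devoicing: [yoptuvaz] → [yoptuvas]
/bintawoz/:
  (1) Progressive Voicing Assimilation: no change — [bintawoz]
  (2) Geminate Reduction: no change — [bintawoz]
  (3) Intervocalic Lenition: no change — [bintawoz]
  (4) Final Obstruent Devoicing: [bintawoz] → [bintawos]

[luvuzbif], [yoptuvas], [bintawos]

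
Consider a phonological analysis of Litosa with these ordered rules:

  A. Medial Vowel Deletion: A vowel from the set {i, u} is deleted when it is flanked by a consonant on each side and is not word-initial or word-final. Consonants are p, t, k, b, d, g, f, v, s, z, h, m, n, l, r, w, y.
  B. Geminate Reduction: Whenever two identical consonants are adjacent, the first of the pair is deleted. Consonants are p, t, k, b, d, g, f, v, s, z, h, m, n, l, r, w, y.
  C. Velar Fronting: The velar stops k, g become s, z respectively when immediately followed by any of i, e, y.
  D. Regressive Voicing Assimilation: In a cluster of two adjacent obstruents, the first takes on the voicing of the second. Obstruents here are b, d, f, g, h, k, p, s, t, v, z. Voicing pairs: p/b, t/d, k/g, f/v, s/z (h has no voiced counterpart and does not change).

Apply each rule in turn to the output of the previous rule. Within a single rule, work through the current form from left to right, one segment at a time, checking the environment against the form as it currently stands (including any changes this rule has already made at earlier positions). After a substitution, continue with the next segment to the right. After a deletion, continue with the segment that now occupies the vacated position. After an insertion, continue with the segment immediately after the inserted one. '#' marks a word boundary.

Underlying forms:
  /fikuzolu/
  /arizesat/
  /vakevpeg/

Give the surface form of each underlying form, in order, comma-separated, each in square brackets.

[fgzolu], [arzesat], [vasefpeg]

/fikuzolu/:
  A Medial Vowel Deletion: [fikuzolu] → [fkzolu]
  B Geminate Reduction: no change — [fkzolu]
  C Velar Fronting: no change — [fkzolu]
  D Regressive Voicing Assimilation: [fkzolu] → [fgzolu]
/arizesat/:
  A Medial Vowel Deletion: [arizesat] → [arzesat]
  B Geminate Reduction: no change — [arzesat]
  C Velar Fronting: no change — [arzesat]
  D Regressive Voicing Assimilation: no change — [arzesat]
/vakevpeg/:
  A Medial Vowel Deletion: no change — [vakevpeg]
  B Geminate Reduction: no change — [vakevpeg]
  C Velar Fronting: [vakevpeg] → [vasevpeg]
  D Regressive Voicing Assimilation: [vasevpeg] → [vasefpeg]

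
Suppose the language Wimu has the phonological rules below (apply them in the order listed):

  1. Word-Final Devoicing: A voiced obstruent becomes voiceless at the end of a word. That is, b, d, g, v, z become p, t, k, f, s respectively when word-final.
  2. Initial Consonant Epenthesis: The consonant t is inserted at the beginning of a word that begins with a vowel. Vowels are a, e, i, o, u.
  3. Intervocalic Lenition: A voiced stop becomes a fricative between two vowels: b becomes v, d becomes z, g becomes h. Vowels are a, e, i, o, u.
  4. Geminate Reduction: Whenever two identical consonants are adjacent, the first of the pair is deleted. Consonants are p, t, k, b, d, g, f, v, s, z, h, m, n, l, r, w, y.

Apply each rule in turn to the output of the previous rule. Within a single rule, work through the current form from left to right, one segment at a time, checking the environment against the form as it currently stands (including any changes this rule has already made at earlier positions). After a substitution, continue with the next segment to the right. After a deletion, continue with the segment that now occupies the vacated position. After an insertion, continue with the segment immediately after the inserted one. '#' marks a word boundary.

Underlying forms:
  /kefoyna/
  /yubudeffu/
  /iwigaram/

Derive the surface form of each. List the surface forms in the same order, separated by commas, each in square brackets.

/kefoyna/:
  1 Word-Final Devoicing: no change — [kefoyna]
  2 Initial Consonant Epenthesis: no change — [kefoyna]
  3 Intervocalic Lenition: no change — [kefoyna]
  4 Geminate Reduction: no change — [kefoyna]
/yubudeffu/:
  1 Word-Final Devoicing: no change — [yubudeffu]
  2 Initial Consonant Epenthesis: no change — [yubudeffu]
  3 Intervocalic Lenition: [yubudeffu] → [yuvuzeffu]
  4 Geminate Reduction: [yuvuzeffu] → [yuvuzefu]
/iwigaram/:
  1 Word-Final Devoicing: no change — [iwigaram]
  2 Initial Consonant Epenthesis: [iwigaram] → [tiwigaram]
  3 Intervocalic Lenition: [tiwigaram] → [tiwiharam]
  4 Geminate Reduction: no change — [tiwiharam]

[kefoyna], [yuvuzefu], [tiwiharam]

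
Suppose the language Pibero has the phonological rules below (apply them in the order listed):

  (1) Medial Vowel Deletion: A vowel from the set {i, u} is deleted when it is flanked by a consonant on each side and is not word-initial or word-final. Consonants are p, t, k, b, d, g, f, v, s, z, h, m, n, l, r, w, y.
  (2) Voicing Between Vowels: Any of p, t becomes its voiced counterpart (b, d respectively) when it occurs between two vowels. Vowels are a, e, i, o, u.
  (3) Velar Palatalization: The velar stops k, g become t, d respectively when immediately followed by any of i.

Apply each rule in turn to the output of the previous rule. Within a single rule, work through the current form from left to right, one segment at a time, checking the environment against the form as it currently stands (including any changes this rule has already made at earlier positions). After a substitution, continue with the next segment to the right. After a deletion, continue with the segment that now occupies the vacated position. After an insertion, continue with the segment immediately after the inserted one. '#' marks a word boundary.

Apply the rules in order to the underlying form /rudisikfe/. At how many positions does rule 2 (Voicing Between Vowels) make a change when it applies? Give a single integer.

0

(1) Medial Vowel Deletion: [rudisikfe] → [rdskfe]
(2) Voicing Between Vowels: no change — [rdskfe]
(3) Velar Palatalization: no change — [rdskfe]
Rule 2 changed 0 position(s).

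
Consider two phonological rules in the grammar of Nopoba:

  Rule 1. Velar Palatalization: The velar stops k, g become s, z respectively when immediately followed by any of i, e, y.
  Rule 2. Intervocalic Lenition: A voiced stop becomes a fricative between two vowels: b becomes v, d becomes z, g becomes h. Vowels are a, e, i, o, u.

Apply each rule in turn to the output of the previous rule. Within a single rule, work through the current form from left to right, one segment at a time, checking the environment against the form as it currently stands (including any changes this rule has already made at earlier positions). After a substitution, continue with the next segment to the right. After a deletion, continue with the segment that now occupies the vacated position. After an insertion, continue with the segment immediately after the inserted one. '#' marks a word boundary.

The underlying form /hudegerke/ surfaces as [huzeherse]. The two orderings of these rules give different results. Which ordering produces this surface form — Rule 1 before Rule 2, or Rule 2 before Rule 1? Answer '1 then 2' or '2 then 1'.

2 then 1

Order 1 then 2:
  1 Velar Palatalization: [hudegerke] → [hudezerse]
  2 Intervocalic Lenition: [hudezerse] → [huzezerse]
  result: [huzezerse]
Order 2 then 1:
  2 Intervocalic Lenition: [hudegerke] → [huzeherke]
  1 Velar Palatalization: [huzeherke] → [huzeherse]
  result: [huzeherse]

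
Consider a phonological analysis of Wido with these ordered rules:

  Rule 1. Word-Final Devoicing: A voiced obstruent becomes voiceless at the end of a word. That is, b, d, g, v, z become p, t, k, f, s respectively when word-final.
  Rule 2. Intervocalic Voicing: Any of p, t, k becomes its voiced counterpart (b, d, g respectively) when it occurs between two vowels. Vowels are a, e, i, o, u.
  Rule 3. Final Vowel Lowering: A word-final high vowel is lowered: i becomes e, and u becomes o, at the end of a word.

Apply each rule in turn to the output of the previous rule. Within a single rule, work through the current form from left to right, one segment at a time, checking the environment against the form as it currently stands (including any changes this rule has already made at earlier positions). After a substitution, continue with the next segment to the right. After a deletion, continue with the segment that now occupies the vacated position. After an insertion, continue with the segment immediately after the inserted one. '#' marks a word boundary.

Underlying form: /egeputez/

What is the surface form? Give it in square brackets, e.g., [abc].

Rule 1 Word-Final Devoicing: [egeputez] → [egeputes]
Rule 2 Intervocalic Voicing: [egeputes] → [egebudes]
Rule 3 Final Vowel Lowering: no change — [egebudes]

[egebudes]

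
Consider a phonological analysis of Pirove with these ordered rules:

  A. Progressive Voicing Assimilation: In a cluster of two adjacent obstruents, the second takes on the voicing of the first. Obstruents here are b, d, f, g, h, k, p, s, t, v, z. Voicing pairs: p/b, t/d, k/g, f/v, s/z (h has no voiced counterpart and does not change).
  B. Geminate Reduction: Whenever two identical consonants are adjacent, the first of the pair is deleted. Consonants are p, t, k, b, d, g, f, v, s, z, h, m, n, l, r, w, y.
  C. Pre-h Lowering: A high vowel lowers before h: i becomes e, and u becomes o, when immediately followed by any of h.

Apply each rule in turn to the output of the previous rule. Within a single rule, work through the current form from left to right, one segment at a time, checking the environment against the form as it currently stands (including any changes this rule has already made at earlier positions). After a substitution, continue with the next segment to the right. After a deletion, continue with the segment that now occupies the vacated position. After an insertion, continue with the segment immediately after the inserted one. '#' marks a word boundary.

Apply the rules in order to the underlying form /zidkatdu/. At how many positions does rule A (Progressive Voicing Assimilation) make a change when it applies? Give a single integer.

2

A Progressive Voicing Assimilation: [zidkatdu] → [zidgattu]
B Geminate Reduction: [zidgattu] → [zidgatu]
C Pre-h Lowering: no change — [zidgatu]
Rule A changed 2 position(s).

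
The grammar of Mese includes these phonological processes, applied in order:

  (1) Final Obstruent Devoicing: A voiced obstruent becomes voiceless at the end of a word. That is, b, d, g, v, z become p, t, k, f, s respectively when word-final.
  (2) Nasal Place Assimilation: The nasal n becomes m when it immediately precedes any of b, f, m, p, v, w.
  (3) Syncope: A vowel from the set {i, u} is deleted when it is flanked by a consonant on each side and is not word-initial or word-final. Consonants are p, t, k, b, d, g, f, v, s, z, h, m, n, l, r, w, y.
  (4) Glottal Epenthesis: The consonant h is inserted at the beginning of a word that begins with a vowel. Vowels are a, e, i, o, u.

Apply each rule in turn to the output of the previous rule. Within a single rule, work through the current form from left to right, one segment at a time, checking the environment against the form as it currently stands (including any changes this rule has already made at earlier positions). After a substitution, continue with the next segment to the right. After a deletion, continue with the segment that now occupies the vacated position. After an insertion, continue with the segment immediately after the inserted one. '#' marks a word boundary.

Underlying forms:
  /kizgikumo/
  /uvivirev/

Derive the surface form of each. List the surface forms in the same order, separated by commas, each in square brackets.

/kizgikumo/:
  (1) Final Obstruent Devoicing: no change — [kizgikumo]
  (2) Nasal Place Assimilation: no change — [kizgikumo]
  (3) Syncope: [kizgikumo] → [kzgkmo]
  (4) Glottal Epenthesis: no change — [kzgkmo]
/uvivirev/:
  (1) Final Obstruent Devoicing: [uvivirev] → [uviviref]
  (2) Nasal Place Assimilation: no change — [uviviref]
  (3) Syncope: [uviviref] → [uvvref]
  (4) Glottal Epenthesis: [uvvref] → [huvvref]

[kzgkmo], [huvvref]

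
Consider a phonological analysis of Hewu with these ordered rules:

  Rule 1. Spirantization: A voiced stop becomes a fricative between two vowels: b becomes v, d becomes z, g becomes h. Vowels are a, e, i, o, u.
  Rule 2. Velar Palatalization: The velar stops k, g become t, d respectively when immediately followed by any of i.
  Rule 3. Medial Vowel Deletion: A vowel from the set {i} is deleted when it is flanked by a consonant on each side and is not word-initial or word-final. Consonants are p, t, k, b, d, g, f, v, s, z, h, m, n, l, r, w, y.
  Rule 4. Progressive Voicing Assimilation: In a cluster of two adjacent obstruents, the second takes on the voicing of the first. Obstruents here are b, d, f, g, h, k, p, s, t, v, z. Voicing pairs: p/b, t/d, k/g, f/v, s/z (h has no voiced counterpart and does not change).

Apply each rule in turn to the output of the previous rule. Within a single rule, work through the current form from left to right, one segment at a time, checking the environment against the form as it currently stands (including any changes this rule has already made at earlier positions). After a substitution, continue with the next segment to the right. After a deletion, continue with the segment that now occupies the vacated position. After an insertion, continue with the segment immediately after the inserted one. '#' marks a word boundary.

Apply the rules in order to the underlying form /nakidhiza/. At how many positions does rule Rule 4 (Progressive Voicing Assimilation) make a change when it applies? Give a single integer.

2

Rule 1 Spirantization: no change — [nakidhiza]
Rule 2 Velar Palatalization: [nakidhiza] → [natidhiza]
Rule 3 Medial Vowel Deletion: [natidhiza] → [natdhza]
Rule 4 Progressive Voicing Assimilation: [natdhza] → [natthsa]
Rule Rule 4 changed 2 position(s).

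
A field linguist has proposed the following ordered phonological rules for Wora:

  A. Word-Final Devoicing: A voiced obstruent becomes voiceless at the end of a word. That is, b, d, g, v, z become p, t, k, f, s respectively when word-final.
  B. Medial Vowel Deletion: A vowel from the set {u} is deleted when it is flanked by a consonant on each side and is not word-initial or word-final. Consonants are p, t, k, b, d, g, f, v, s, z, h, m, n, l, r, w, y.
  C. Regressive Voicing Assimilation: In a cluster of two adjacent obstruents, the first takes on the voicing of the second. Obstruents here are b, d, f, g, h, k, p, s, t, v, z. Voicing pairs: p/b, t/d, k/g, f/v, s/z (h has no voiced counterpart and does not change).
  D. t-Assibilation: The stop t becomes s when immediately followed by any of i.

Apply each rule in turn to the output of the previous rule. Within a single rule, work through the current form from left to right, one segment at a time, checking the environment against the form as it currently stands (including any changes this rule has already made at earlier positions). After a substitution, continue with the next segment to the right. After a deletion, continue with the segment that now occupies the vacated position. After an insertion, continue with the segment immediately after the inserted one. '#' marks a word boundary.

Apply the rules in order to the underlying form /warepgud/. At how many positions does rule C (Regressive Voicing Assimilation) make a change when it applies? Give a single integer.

A Word-Final Devoicing: [warepgud] → [warepgut]
B Medial Vowel Deletion: [warepgut] → [warepgt]
C Regressive Voicing Assimilation: [warepgt] → [warebkt]
D t-Assibilation: no change — [warebkt]
Rule C changed 2 position(s).

2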